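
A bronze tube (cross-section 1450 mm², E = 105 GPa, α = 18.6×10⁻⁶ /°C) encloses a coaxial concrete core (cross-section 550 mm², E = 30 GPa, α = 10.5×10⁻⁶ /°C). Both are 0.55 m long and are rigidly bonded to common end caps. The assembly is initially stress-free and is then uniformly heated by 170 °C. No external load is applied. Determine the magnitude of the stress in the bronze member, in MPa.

Both members must finish at the same length. With the larger α, the bronze tends to over-expand; the plates restrain it, putting the bronze in compression and the concrete in tension. With no external load the two internal forces are equal and opposite, magnitude P.
Setting the final lengths equal and cancelling L: (α₁ − α₂)ΔT = P/(A₁E₁) + P/(A₂E₂).
|α₁ − α₂|·ΔT = 8.1×10⁻⁶ × 170 = 0.001377.
1/(A₁E₁) + 1/(A₂E₂) = 1/(1450×105×10³) + 1/(550×30×10³) = 6.717×10⁻⁸ N⁻¹.
So P = 0.001377 / 6.717×10⁻⁸ = 20.5 kN.
σ_{bronze} = P/A₁ = 20500/1450 = 14.14 MPa, compressive.

σ ≈ 14.1 MPa (compressive)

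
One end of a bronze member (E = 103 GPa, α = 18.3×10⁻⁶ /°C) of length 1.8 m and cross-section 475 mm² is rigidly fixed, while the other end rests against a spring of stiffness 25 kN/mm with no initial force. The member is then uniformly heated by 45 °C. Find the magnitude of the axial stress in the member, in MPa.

Free thermal expansion: δ_free = αΔT L = 18.3×10⁻⁶ × 45 × 1800 = 1.482 mm.
Let P be the compressive force at the spring. The member shortens elastically by PL/(AE) and the spring compresses by P/k; together these equal δ_free.
So P = δ_free / [L/(AE) + 1/k] = 1.482 / [ 1800/(475×103×10³) + 1/(25×10³) ].
P = 1.482 / 7.679×10⁻⁵ = 19300 N.
σ = P/A = 19300/475 = 40.64 MPa.

σ ≈ 40.6 MPa (compressive)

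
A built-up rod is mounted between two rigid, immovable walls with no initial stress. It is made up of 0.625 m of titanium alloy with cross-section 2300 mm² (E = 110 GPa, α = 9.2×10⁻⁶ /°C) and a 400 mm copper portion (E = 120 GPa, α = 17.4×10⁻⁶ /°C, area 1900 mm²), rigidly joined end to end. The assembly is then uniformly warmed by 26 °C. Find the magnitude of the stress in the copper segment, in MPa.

σ ≈ 41.2 MPa (compressive)

If the supports were absent, the total length change would be Σ αᵢΔT Lᵢ = 9.2×10⁻⁶×26×625 + 17.4×10⁻⁶×26×400 = 0.3305 mm.
The walls prevent any net length change, so an axial force P (same in every segment) develops. Compatibility: P · Σ Lᵢ/(AᵢEᵢ) = δ_free.
The series flexibility is Σ Lᵢ/(AᵢEᵢ) = 625/(2300×110×10³) + 400/(1900×120×10³) = 4.225×10⁻⁶ mm/N.
So P = 0.3305 / 4.225×10⁻⁶ = 78.22 kN, compressive.
σ_{copper} = P / A = 78220 / 1900 = 41.17 MPa.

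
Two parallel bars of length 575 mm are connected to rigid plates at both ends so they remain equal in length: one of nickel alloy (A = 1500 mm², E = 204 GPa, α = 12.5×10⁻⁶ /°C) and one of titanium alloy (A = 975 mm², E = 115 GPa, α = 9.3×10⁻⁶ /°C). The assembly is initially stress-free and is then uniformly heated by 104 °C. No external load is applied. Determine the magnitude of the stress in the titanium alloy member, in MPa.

σ ≈ 28 MPa (tensile)

The nickel alloy has the larger α, so on heating it would change length more than the titanium alloy if both were free. The rigid plates force a common final length, so the nickel alloy is put into compression and the titanium alloy into tension, with equal and opposite forces P (no external load).
Compatibility of the two members (thermal + elastic change equal): (α₁ − α₂)ΔT = P·[1/(A₁E₁) + 1/(A₂E₂)].
|α₁ − α₂|·ΔT = 3.2×10⁻⁶ × 104 = 0.0003328.
1/(A₁E₁) + 1/(A₂E₂) = 1/(1500×204×10³) + 1/(975×115×10³) = 1.219×10⁻⁸ N⁻¹.
So P = 0.0003328 / 1.219×10⁻⁸ = 27.31 kN.
σ_{titanium alloy} = P/A₂ = 27310/975 = 28.01 MPa, tensile.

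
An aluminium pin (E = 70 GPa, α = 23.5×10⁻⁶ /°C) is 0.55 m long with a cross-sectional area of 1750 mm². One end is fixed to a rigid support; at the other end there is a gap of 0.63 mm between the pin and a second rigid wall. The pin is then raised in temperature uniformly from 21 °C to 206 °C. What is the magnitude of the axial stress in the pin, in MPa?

σ ≈ 224 MPa (compressive)

If the wall were absent the pin would grow by αΔT L = 23.5×10⁻⁶ × 185 × 550 = 2.391 mm.
This exceeds the 0.63 mm gap, so the wall pushes back. The portion of expansion that must be recovered elastically is δ_free − gap = 2.391 − 0.63 = 1.761 mm.
Compatibility: PL/(AE) = 1.761 mm, so σ = P/A = E × (1.761/550) = 224.1 MPa.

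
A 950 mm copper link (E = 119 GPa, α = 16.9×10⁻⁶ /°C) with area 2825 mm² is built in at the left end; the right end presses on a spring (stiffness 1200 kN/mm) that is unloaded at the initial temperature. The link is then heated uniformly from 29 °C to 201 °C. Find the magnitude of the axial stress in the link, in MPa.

If the spring were absent the link would lengthen by αΔT L = 16.9×10⁻⁶ × 172 × 950 = 2.761 mm.
With a force P in the spring, the elastic change of the link is PL/(AE) and that of the spring is P/k; compatibility requires their sum to equal δ_free.
P [ L/(AE) + 1/k ] = δ_free → P [ 950/(2825×119×10³) + 1/(1200×10³) ] = 2.761.
P = 2.761 / 3.659×10⁻⁶ = 754700 N.
σ = P/A = 754700/2825 = 267.1 MPa.

σ ≈ 267 MPa (compressive)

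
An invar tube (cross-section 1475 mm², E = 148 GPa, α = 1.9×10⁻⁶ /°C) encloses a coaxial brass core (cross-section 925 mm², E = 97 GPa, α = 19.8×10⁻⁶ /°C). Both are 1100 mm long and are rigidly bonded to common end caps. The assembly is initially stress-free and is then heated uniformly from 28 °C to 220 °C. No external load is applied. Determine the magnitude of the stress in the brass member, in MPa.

σ ≈ 236 MPa (compressive)

The brass has the larger α, so on heating it would change length more than the invar if both were free. The rigid plates force a common final length, so the brass is put into compression and the invar into tension, with equal and opposite forces P (no external load).
Setting the final lengths equal and cancelling L: (α₁ − α₂)ΔT = P/(A₁E₁) + P/(A₂E₂).
|α₁ − α₂|·ΔT = 17.9×10⁻⁶ × 192 = 0.003437.
1/(A₁E₁) + 1/(A₂E₂) = 1/(1475×148×10³) + 1/(925×97×10³) = 1.573×10⁻⁸ N⁻¹.
P = 0.003437 / 1.573×10⁻⁸ = 218500 N = 218.5 kN.
σ_{brass} = P/A₂ = 218500/925 = 236.3 MPa, compressive.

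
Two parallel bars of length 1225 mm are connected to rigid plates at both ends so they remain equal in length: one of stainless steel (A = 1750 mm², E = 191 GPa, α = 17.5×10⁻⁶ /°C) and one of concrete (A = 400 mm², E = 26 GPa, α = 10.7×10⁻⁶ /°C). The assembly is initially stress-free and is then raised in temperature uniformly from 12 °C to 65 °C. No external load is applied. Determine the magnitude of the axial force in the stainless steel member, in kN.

P ≈ 3.64 kN (compressive in the stainless steel)

Equilibrium of a rigid end plate with no external load gives equal and opposite internal forces ±P in the two members. Since α_{stainless steel} > α_{concrete}, heating drives the stainless steel into compression and the concrete into tension.
Equating the net (thermal + elastic) strains gives |α₁ − α₂|·ΔT = P·[1/(A₁E₁) + 1/(A₂E₂)].
|α₁ − α₂|·ΔT = 6.8×10⁻⁶ × 53 = 0.0003604.
1/(A₁E₁) + 1/(A₂E₂) = 1/(1750×191×10³) + 1/(400×26×10³) = 9.915×10⁻⁸ N⁻¹.
P = 0.0003604 / 9.915×10⁻⁸ = 3635 N = 3.635 kN.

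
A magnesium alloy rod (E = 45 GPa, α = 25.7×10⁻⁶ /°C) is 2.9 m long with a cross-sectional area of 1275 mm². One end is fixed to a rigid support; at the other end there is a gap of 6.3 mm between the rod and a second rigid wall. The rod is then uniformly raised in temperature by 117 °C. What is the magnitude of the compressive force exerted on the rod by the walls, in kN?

P ≈ 47.9 kN

If the wall were absent the rod would grow by αΔT L = 25.7×10⁻⁶ × 117 × 2900 = 8.72 mm.
After closing the 6.3 mm clearance, 8.72 − 6.3 = 2.42 mm of expansion remains to be suppressed by the wall.
So σ = E(δ_free − g)/L = 45×10³ × 2.42/2900 = 37.55 MPa.
Force on the wall = σA = 37.55 × 1275 mm² = 47.88 kN.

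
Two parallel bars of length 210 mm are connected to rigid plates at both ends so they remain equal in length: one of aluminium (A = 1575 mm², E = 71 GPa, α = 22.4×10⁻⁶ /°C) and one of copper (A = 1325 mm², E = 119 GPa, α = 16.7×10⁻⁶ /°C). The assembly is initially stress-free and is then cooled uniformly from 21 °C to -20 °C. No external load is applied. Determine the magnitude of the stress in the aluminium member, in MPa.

Both members must finish at the same length. With the larger α, the aluminium tends to over-contract; the plates restrain it, putting the aluminium in tension and the copper in compression. With no external load the two internal forces are equal and opposite, magnitude P.
Compatibility of the two members (thermal + elastic change equal): (α₁ − α₂)ΔT = P·[1/(A₁E₁) + 1/(A₂E₂)].
|α₁ − α₂|·ΔT = 5.7×10⁻⁶ × 41 = 0.0002337.
1/(A₁E₁) + 1/(A₂E₂) = 1/(1575×71×10³) + 1/(1325×119×10³) = 1.528×10⁻⁸ N⁻¹.
So P = 0.0002337 / 1.528×10⁻⁸ = 15.29 kN.
σ_{aluminium} = P/A₁ = 15290/1575 = 9.708 MPa, tensile.

σ ≈ 9.71 MPa (tensile)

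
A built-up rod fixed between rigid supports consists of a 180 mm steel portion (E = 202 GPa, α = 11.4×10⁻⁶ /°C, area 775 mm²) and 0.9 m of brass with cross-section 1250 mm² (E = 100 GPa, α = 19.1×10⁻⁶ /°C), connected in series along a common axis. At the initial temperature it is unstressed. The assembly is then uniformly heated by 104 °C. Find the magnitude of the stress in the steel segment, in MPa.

Free thermal expansion of the whole bar: Σ αᵢΔT Lᵢ = 11.4×10⁻⁶×104×180 + 19.1×10⁻⁶×104×900 = 2.001 mm.
The rigid supports impose zero overall length change; the single axial force P common to all segments must satisfy P Σ Lᵢ/(AᵢEᵢ) = δ_free.
The series flexibility is Σ Lᵢ/(AᵢEᵢ) = 180/(775×202×10³) + 900/(1250×100×10³) = 8.35×10⁻⁶ mm/N.
So P = 2.001 / 8.35×10⁻⁶ = 239.7 kN, compressive.
σ_{steel} = P / A = 239700 / 775 = 309.2 MPa.

σ ≈ 309 MPa (compressive)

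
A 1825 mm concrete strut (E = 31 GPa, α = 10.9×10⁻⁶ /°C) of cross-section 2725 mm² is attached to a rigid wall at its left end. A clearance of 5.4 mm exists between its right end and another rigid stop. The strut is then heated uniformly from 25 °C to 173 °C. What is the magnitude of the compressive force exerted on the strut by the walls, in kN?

P ≈ 0 kN

Unrestrained expansion: δ_free = αΔT L = 10.9×10⁻⁶ × 148 × 1825 = 2.944 mm.
This is smaller than the 5.4 mm clearance, so the strut expands freely without reaching the stop — the stress is zero.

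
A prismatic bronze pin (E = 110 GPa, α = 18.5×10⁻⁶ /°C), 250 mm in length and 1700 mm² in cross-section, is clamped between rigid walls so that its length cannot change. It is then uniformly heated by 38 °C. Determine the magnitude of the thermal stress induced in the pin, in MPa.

Because both ends are immovable the net strain is zero, and the suppressed thermal strain is αΔT = 18.5×10⁻⁶ × 38 = 703×10⁻⁶.
σ = EαΔT = 110×10³ × 18.5×10⁻⁶ × 38 = 77.33 MPa (compressive; the pin is trying to expand).

σ ≈ 77.3 MPa (compressive)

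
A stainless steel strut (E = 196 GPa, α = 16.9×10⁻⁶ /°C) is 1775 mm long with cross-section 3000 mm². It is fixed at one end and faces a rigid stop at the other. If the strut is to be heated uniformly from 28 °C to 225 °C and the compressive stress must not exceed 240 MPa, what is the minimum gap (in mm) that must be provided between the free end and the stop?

Free expansion if unrestrained: δ_free = αΔT L = 16.9×10⁻⁶ × 197 × 1775 = 5.91 mm.
At the allowable stress the elastic shortening the wall may impose is σL/E = 240 × 1775 / (196×10³) = 2.173 mm.
So the gap has to take up the difference, g_min = δ_free − σL/E = 5.91 − 2.173 = 3.736 mm.

g ≈ 3.74 mm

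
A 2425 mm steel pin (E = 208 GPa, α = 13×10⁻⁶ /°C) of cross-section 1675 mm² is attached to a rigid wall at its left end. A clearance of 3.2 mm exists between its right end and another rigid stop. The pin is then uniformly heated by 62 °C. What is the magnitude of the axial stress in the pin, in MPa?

Free thermal elongation = αΔT L = 13×10⁻⁶ × 62 × 2425 = 1.955 mm.
Since δ_free = 1.95 mm is less than the 3.2 mm gap, the pin never touches the wall. No axial force develops.

σ ≈ 0 MPa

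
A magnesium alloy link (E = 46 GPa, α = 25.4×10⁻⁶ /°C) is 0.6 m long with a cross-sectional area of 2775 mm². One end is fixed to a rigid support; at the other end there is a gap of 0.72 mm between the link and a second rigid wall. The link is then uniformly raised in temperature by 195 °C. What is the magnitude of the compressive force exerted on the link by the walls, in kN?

Unrestrained expansion: δ_free = αΔT L = 25.4×10⁻⁶ × 195 × 600 = 2.972 mm.
After closing the 0.72 mm clearance, 2.972 − 0.72 = 2.252 mm of expansion remains to be suppressed by the wall.
Compatibility: PL/(AE) = 2.252 mm, so σ = P/A = E × (2.252/600) = 172.6 MPa.
Force on the wall = σA = 172.6 × 2775 mm² = 479.1 kN.

P ≈ 479 kN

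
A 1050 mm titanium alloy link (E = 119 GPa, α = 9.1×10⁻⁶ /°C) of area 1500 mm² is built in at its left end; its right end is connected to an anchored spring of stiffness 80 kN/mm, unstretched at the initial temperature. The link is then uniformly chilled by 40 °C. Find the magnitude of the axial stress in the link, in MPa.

Free thermal contraction: δ_free = αΔT L = 9.1×10⁻⁶ × 40 × 1050 = 0.3822 mm.
Let P be the tensile force in the spring. The link extends elastically by PL/(AE) and the spring stretches by P/k; together these equal δ_free.
So P = δ_free / [L/(AE) + 1/k] = 0.3822 / [ 1050/(1500×119×10³) + 1/(80×10³) ].
P = 0.3822 / 1.838×10⁻⁵ = 20790 N.
σ = P/A = 20790/1500 = 13.86 MPa.

σ ≈ 13.9 MPa (tensile)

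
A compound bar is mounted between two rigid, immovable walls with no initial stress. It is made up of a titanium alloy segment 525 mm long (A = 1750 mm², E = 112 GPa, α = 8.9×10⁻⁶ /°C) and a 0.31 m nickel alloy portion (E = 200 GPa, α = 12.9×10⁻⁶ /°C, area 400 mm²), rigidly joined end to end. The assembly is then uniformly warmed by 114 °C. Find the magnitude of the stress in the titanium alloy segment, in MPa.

σ ≈ 86.2 MPa (compressive)

With the walls removed the bar would change length by δ_free = Σ αᵢΔT Lᵢ = 8.9×10⁻⁶×114×525 + 12.9×10⁻⁶×114×310 = 0.9886 mm.
Since the ends are fixed, an axial force P builds up, equal in every segment, with P · Σ Lᵢ/(AᵢEᵢ) = δ_free.
Σ Lᵢ/(AᵢEᵢ) = 525/(1750×112×10³) + 310/(400×200×10³) = 6.554×10⁻⁶ mm/N.
Hence P = δ_free / Σ(L/AE) = 0.9886/6.554×10⁻⁶ = 150.8 kN (compressive).
σ_{titanium alloy} = P / A = 150800 / 1750 = 86.2 MPa.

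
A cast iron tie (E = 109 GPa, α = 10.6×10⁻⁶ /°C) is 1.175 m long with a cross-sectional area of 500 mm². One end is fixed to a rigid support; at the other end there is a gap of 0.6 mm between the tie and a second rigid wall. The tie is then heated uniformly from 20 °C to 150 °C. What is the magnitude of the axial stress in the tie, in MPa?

σ ≈ 94.5 MPa (compressive)

If the wall were absent the tie would grow by αΔT L = 10.6×10⁻⁶ × 130 × 1175 = 1.619 mm.
This exceeds the 0.6 mm gap, so the wall pushes back. The portion of expansion that must be recovered elastically is δ_free − gap = 1.619 − 0.6 = 1.019 mm.
That suppressed elongation corresponds to σ = E·Δ/L = 109×10³ × 1.019/1175 = 94.54 MPa.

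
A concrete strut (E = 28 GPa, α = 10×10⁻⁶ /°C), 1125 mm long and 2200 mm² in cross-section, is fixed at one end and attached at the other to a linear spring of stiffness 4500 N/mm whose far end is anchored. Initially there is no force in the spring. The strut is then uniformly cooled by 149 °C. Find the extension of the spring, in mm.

δ ≈ 1.55 mm

If the spring were absent the strut would shorten by αΔT L = 10×10⁻⁶ × 149 × 1125 = 1.676 mm.
With a force P in the spring, the elastic change of the strut is PL/(AE) and that of the spring is P/k; compatibility requires their sum to equal δ_free.
P [ L/(AE) + 1/k ] = δ_free → P [ 1125/(2200×28×10³) + 1/(4500) ] = 1.676.
P = 1.676 / 0.0002405 = 6970 N.
Spring extension = P/k = 6970/(4500) = 1.549 mm.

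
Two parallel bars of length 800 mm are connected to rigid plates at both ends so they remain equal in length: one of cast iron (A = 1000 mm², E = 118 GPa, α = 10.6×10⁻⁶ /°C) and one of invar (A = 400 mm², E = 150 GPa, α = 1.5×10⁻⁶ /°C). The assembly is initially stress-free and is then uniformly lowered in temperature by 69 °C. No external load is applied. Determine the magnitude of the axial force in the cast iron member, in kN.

Both members must finish at the same length. With the larger α, the cast iron tends to over-contract; the plates restrain it, putting the cast iron in tension and the invar in compression. With no external load the two internal forces are equal and opposite, magnitude P.
Compatibility of the two members (thermal + elastic change equal): (α₁ − α₂)ΔT = P·[1/(A₁E₁) + 1/(A₂E₂)].
|α₁ − α₂|·ΔT = 9.1×10⁻⁶ × 69 = 0.0006279.
1/(A₁E₁) + 1/(A₂E₂) = 1/(1000×118×10³) + 1/(400×150×10³) = 2.514×10⁻⁸ N⁻¹.
So P = 0.0006279 / 2.514×10⁻⁸ = 24.97 kN.

P ≈ 25 kN (tensile in the cast iron)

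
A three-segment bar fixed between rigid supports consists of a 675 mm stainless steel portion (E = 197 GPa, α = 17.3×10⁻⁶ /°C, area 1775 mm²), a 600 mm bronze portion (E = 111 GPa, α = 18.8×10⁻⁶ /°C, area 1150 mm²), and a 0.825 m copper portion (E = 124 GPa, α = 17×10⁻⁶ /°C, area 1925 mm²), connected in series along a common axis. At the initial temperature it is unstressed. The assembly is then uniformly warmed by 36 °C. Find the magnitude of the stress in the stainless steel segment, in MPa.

With the walls removed the bar would change length by δ_free = Σ αᵢΔT Lᵢ = 17.3×10⁻⁶×36×675 + 18.8×10⁻⁶×36×600 + 17×10⁻⁶×36×825 = 1.331 mm.
The rigid supports impose zero overall length change; the single axial force P common to all segments must satisfy P Σ Lᵢ/(AᵢEᵢ) = δ_free.
Σ Lᵢ/(AᵢEᵢ) = 675/(1775×197×10³) + 600/(1150×111×10³) + 825/(1925×124×10³) = 1.009×10⁻⁵ mm/N.
So P = 1.331 / 1.009×10⁻⁵ = 132 kN, compressive.
σ_{stainless steel} = P / A = 132000 / 1775 = 74.36 MPa.

σ ≈ 74.4 MPa (compressive)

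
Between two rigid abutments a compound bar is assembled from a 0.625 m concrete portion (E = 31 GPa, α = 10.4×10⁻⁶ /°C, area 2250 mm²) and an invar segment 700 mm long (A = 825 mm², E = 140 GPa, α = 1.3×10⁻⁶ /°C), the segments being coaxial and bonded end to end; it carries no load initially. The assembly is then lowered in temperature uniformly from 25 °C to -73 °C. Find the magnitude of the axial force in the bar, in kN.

Free thermal contraction of the whole bar: Σ αᵢΔT Lᵢ = 10.4×10⁻⁶×98×625 + 1.3×10⁻⁶×98×700 = 0.7262 mm.
The walls prevent any net length change, so an axial force P (same in every segment) develops. Compatibility: P · Σ Lᵢ/(AᵢEᵢ) = δ_free.
Σ Lᵢ/(AᵢEᵢ) = 625/(2250×31×10³) + 700/(825×140×10³) = 1.502×10⁻⁵ mm/N.
Hence P = δ_free / Σ(L/AE) = 0.7262/1.502×10⁻⁵ = 48.34 kN (tensile).

P ≈ 48.3 kN (tensile)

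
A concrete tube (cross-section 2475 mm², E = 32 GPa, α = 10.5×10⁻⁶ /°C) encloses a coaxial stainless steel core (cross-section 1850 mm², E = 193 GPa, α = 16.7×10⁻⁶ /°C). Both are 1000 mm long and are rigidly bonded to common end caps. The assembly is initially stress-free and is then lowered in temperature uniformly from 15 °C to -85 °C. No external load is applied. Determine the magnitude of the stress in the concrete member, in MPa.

σ ≈ 16.2 MPa (compressive)

Both members must finish at the same length. With the larger α, the stainless steel tends to over-contract; the plates restrain it, putting the stainless steel in tension and the concrete in compression. With no external load the two internal forces are equal and opposite, magnitude P.
Equating the net (thermal + elastic) strains gives |α₁ − α₂|·ΔT = P·[1/(A₁E₁) + 1/(A₂E₂)].
|α₁ − α₂|·ΔT = 6.2×10⁻⁶ × 100 = 0.00062.
1/(A₁E₁) + 1/(A₂E₂) = 1/(2475×32×10³) + 1/(1850×193×10³) = 1.543×10⁻⁸ N⁻¹.
So P = 0.00062 / 1.543×10⁻⁸ = 40.19 kN.
σ_{concrete} = P/A₁ = 40190/2475 = 16.24 MPa, compressive.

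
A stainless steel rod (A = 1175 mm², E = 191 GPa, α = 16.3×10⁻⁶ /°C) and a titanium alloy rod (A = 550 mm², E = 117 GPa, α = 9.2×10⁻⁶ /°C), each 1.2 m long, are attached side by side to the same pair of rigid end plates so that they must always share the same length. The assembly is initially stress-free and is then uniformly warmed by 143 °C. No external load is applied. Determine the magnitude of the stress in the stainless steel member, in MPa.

The stainless steel has the larger α, so on heating it would change length more than the titanium alloy if both were free. The rigid plates force a common final length, so the stainless steel is put into compression and the titanium alloy into tension, with equal and opposite forces P (no external load).
Equating the net (thermal + elastic) strains gives |α₁ − α₂|·ΔT = P·[1/(A₁E₁) + 1/(A₂E₂)].
|α₁ − α₂|·ΔT = 7.1×10⁻⁶ × 143 = 0.001015.
1/(A₁E₁) + 1/(A₂E₂) = 1/(1175×191×10³) + 1/(550×117×10³) = 2×10⁻⁸ N⁻¹.
So P = 0.001015 / 2×10⁻⁸ = 50.78 kN.
σ_{stainless steel} = P/A₁ = 50780/1175 = 43.21 MPa, compressive.

σ ≈ 43.2 MPa (compressive)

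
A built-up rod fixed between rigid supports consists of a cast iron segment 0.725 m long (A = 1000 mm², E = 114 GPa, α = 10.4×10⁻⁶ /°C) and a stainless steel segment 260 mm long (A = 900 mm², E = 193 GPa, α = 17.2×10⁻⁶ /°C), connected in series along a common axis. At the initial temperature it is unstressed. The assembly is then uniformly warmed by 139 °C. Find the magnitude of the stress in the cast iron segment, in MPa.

With the walls removed the bar would change length by δ_free = Σ αᵢΔT Lᵢ = 10.4×10⁻⁶×139×725 + 17.2×10⁻⁶×139×260 = 1.67 mm.
Since the ends are fixed, an axial force P builds up, equal in every segment, with P · Σ Lᵢ/(AᵢEᵢ) = δ_free.
Σ Lᵢ/(AᵢEᵢ) = 725/(1000×114×10³) + 260/(900×193×10³) = 7.856×10⁻⁶ mm/N.
So P = 1.67 / 7.856×10⁻⁶ = 212.5 kN, compressive.
σ_{cast iron} = P / A = 212500 / 1000 = 212.5 MPa.

σ ≈ 213 MPa (compressive)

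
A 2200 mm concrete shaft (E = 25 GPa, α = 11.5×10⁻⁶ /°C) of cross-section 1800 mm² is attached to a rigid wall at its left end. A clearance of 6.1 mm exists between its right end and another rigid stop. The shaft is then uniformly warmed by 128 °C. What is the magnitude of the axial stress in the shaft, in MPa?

σ ≈ 0 MPa

If the wall were absent the shaft would grow by αΔT L = 11.5×10⁻⁶ × 128 × 2200 = 3.238 mm.
Since δ_free = 3.24 mm is less than the 6.1 mm gap, the shaft never touches the wall. No axial force develops.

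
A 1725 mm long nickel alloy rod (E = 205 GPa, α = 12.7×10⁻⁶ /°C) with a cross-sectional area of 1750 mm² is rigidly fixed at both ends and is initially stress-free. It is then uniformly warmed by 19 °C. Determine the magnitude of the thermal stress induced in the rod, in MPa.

With length fixed, the mechanical strain must cancel the thermal strain αΔT = 12.7×10⁻⁶ × 19 = 241.3×10⁻⁶.
σ = EαΔT = 205×10³ × 12.7×10⁻⁶ × 19 = 49.47 MPa (compressive; the rod is trying to expand).

σ ≈ 49.5 MPa (compressive)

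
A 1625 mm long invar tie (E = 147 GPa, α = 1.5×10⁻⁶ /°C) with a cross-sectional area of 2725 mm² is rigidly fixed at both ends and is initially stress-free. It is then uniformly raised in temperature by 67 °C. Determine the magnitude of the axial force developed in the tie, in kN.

Full restraint means ε = 0, so the stress is σ = EαΔT = 147×10³ × 1.5×10⁻⁶ × 67 = 14.77 MPa.
Axial force P = σA = 14.77 × 2725 = 40260 N = 40.26 kN, compressive.

P ≈ 40.3 kN (compressive)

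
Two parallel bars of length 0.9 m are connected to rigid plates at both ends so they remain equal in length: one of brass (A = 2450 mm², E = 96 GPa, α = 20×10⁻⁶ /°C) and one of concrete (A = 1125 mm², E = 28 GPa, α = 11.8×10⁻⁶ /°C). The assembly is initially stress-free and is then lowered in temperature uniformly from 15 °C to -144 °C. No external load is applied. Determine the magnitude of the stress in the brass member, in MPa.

σ ≈ 14.8 MPa (tensile)

The brass has the larger α, so on cooling it would change length more than the concrete if both were free. The rigid plates force a common final length, so the brass is put into tension and the concrete into compression, with equal and opposite forces P (no external load).
Equating the net (thermal + elastic) strains gives |α₁ − α₂|·ΔT = P·[1/(A₁E₁) + 1/(A₂E₂)].
|α₁ − α₂|·ΔT = 8.2×10⁻⁶ × 159 = 0.001304.
1/(A₁E₁) + 1/(A₂E₂) = 1/(2450×96×10³) + 1/(1125×28×10³) = 3.6×10⁻⁸ N⁻¹.
P = 0.001304 / 3.6×10⁻⁸ = 36220 N = 36.22 kN.
σ_{brass} = P/A₁ = 36220/2450 = 14.78 MPa, tensile.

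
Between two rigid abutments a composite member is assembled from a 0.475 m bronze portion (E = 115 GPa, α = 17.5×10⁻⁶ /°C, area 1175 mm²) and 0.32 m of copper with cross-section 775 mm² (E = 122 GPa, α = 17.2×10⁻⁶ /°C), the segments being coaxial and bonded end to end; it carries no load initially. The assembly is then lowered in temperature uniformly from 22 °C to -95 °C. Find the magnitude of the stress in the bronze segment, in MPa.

If the supports were absent, the total length change would be Σ αᵢΔT Lᵢ = 17.5×10⁻⁶×117×475 + 17.2×10⁻⁶×117×320 = 1.617 mm.
The rigid supports impose zero overall length change; the single axial force P common to all segments must satisfy P Σ Lᵢ/(AᵢEᵢ) = δ_free.
Σ Lᵢ/(AᵢEᵢ) = 475/(1175×115×10³) + 320/(775×122×10³) = 6.9×10⁻⁶ mm/N.
So P = 1.617 / 6.9×10⁻⁶ = 234.3 kN, tensile.
σ_{bronze} = P / A = 234300 / 1175 = 199.4 MPa.

σ ≈ 199 MPa (tensile)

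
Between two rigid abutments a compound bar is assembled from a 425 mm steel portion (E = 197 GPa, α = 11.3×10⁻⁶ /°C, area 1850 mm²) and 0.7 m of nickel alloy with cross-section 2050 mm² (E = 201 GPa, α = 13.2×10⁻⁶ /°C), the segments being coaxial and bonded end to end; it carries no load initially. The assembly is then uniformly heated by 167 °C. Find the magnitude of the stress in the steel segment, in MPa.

σ ≈ 442 MPa (compressive)

If the supports were absent, the total length change would be Σ αᵢΔT Lᵢ = 11.3×10⁻⁶×167×425 + 13.2×10⁻⁶×167×700 = 2.345 mm.
The walls prevent any net length change, so an axial force P (same in every segment) develops. Compatibility: P · Σ Lᵢ/(AᵢEᵢ) = δ_free.
The series flexibility is Σ Lᵢ/(AᵢEᵢ) = 425/(1850×197×10³) + 700/(2050×201×10³) = 2.865×10⁻⁶ mm/N.
Hence P = δ_free / Σ(L/AE) = 2.345/2.865×10⁻⁶ = 818.5 kN (compressive).
σ_{steel} = P / A = 818500 / 1850 = 442.5 MPa.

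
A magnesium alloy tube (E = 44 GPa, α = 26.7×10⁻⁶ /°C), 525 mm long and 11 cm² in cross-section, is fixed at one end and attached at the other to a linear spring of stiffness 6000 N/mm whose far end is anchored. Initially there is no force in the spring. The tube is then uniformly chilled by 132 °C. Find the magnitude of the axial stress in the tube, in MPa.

The unrestrained thermal change is αΔT L = 26.7×10⁻⁶ × 132 × 525 = 1.85 mm.
With a force P in the spring, the elastic change of the tube is PL/(AE) and that of the spring is P/k; compatibility requires their sum to equal δ_free.
So P = δ_free / [L/(AE) + 1/k] = 1.85 / [ 525/(1100×44×10³) + 1/(6000) ].
P = 1.85 / 0.0001775 = 10420 N.
σ = P/A = 10420/1100 = 9.476 MPa.

σ ≈ 9.48 MPa (tensile)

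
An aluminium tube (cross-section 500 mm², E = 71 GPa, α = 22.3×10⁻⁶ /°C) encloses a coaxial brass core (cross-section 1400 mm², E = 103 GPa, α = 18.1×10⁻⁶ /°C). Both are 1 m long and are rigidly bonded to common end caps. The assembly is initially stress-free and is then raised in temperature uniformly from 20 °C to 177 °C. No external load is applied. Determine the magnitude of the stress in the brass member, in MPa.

The aluminium has the larger α, so on heating it would change length more than the brass if both were free. The rigid plates force a common final length, so the aluminium is put into compression and the brass into tension, with equal and opposite forces P (no external load).
Compatibility of the two members (thermal + elastic change equal): (α₁ − α₂)ΔT = P·[1/(A₁E₁) + 1/(A₂E₂)].
|α₁ − α₂|·ΔT = 4.2×10⁻⁶ × 157 = 0.0006594.
1/(A₁E₁) + 1/(A₂E₂) = 1/(500×71×10³) + 1/(1400×103×10³) = 3.51×10⁻⁸ N⁻¹.
P = 0.0006594 / 3.51×10⁻⁸ = 18780 N = 18.78 kN.
σ_{brass} = P/A₂ = 18780/1400 = 13.42 MPa, tensile.

σ ≈ 13.4 MPa (tensile)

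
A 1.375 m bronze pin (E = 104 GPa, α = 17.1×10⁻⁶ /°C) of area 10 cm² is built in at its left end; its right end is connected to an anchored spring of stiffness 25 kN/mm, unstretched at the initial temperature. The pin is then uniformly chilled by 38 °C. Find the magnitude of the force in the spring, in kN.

P ≈ 16.8 kN

The unrestrained thermal change is αΔT L = 17.1×10⁻⁶ × 38 × 1375 = 0.8935 mm.
Let P be the tensile force in the spring. The pin extends elastically by PL/(AE) and the spring stretches by P/k; together these equal δ_free.
P [ L/(AE) + 1/k ] = δ_free → P [ 1375/(1000×104×10³) + 1/(25×10³) ] = 0.8935.
P = 0.8935 / 5.322×10⁻⁵ = 16790 N.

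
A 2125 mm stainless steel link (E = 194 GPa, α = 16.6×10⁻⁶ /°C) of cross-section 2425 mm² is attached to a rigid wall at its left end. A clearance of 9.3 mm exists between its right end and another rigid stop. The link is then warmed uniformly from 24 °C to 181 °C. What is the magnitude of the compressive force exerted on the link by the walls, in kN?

Unrestrained expansion: δ_free = αΔT L = 16.6×10⁻⁶ × 157 × 2125 = 5.538 mm.
Since δ_free = 5.54 mm is less than the 9.3 mm gap, the link never touches the wall. No axial force develops.

P ≈ 0 kN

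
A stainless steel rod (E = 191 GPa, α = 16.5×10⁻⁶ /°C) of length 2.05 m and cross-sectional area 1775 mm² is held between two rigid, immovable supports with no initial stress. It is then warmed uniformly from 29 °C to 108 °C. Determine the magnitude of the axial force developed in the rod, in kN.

Full restraint means ε = 0, so the stress is σ = EαΔT = 191×10³ × 16.5×10⁻⁶ × 79 = 249 MPa.
P = AEαΔT = 1775 × 191×10³ × 16.5×10⁻⁶ × 79 = 441.9 kN (compressive).

P ≈ 442 kN (compressive)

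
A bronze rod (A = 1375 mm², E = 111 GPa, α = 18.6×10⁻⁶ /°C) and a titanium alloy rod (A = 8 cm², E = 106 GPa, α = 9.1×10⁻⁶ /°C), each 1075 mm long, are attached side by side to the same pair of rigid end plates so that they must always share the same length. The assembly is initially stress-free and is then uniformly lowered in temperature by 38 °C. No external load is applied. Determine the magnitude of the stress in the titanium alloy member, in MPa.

σ ≈ 24.6 MPa (compressive)

Equilibrium of a rigid end plate with no external load gives equal and opposite internal forces ±P in the two members. Since α_{bronze} > α_{titanium alloy}, cooling drives the bronze into tension and the titanium alloy into compression.
Compatibility of the two members (thermal + elastic change equal): (α₁ − α₂)ΔT = P·[1/(A₁E₁) + 1/(A₂E₂)].
|α₁ − α₂|·ΔT = 9.5×10⁻⁶ × 38 = 0.000361.
1/(A₁E₁) + 1/(A₂E₂) = 1/(1375×111×10³) + 1/(800×106×10³) = 1.834×10⁻⁸ N⁻¹.
P = 0.000361 / 1.834×10⁻⁸ = 19680 N = 19.68 kN.
σ_{titanium alloy} = P/A₂ = 19680/800 = 24.6 MPa, compressive.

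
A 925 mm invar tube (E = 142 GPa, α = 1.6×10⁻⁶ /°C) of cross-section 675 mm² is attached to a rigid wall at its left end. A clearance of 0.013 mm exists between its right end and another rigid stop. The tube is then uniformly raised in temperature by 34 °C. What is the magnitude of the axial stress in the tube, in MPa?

Free thermal elongation = αΔT L = 1.6×10⁻⁶ × 34 × 925 = 0.05032 mm.
The gap closes (δ_free > 0.013 mm) and the wall then resists a further 0.05032 − 0.013 = 0.03732 mm of expansion.
That suppressed elongation corresponds to σ = E·Δ/L = 142×10³ × 0.03732/925 = 5.729 MPa.

σ ≈ 5.73 MPa (compressive)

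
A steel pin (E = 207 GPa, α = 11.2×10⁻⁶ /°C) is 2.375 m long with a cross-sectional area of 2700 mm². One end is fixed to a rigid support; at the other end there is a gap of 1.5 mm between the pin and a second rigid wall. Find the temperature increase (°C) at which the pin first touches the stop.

ΔT ≈ 56.4 °C

Contact occurs when the free expansion equals the gap: αΔT L = 1.5 mm.
So ΔT = g/(αL) = 1.5/(11.2×10⁻⁶ × 2375) = 56.39 °C.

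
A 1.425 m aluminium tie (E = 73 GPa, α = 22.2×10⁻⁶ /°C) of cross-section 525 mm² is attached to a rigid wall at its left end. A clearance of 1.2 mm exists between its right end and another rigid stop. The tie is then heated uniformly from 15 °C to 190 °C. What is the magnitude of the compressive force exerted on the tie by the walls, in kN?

If the wall were absent the tie would grow by αΔT L = 22.2×10⁻⁶ × 175 × 1425 = 5.536 mm.
After closing the 1.2 mm clearance, 5.536 − 1.2 = 4.336 mm of expansion remains to be suppressed by the wall.
So σ = E(δ_free − g)/L = 73×10³ × 4.336/1425 = 222.1 MPa.
Force on the wall = σA = 222.1 × 525 mm² = 116.6 kN.

P ≈ 117 kN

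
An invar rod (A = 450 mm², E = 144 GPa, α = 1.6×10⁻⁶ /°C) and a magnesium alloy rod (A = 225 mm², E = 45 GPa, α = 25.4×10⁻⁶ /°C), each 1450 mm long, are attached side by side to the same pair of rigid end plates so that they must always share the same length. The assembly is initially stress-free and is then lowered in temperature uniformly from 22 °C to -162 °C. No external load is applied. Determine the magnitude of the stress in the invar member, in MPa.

The magnesium alloy has the larger α, so on cooling it would change length more than the invar if both were free. The rigid plates force a common final length, so the magnesium alloy is put into tension and the invar into compression, with equal and opposite forces P (no external load).
Equating the net (thermal + elastic) strains gives |α₁ − α₂|·ΔT = P·[1/(A₁E₁) + 1/(A₂E₂)].
|α₁ − α₂|·ΔT = 23.8×10⁻⁶ × 184 = 0.004379.
1/(A₁E₁) + 1/(A₂E₂) = 1/(450×144×10³) + 1/(225×45×10³) = 1.142×10⁻⁷ N⁻¹.
So P = 0.004379 / 1.142×10⁻⁷ = 38.35 kN.
σ_{invar} = P/A₁ = 38350/450 = 85.22 MPa, compressive.

σ ≈ 85.2 MPa (compressive)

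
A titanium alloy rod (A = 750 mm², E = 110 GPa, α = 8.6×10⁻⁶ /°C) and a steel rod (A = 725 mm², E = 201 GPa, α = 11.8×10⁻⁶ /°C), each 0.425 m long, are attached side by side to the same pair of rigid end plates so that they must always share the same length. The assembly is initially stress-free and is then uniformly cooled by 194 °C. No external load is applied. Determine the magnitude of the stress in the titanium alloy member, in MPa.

The steel has the larger α, so on cooling it would change length more than the titanium alloy if both were free. The rigid plates force a common final length, so the steel is put into tension and the titanium alloy into compression, with equal and opposite forces P (no external load).
Compatibility of the two members (thermal + elastic change equal): (α₁ − α₂)ΔT = P·[1/(A₁E₁) + 1/(A₂E₂)].
|α₁ − α₂|·ΔT = 3.2×10⁻⁶ × 194 = 0.0006208.
1/(A₁E₁) + 1/(A₂E₂) = 1/(750×110×10³) + 1/(725×201×10³) = 1.898×10⁻⁸ N⁻¹.
P = 0.0006208 / 1.898×10⁻⁸ = 32700 N = 32.7 kN.
σ_{titanium alloy} = P/A₁ = 32700/750 = 43.6 MPa, compressive.

σ ≈ 43.6 MPa (compressive)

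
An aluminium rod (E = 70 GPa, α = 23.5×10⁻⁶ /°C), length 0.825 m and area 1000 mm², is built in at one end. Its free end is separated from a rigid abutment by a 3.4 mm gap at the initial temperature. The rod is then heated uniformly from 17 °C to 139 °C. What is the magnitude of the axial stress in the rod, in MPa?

σ ≈ 0 MPa

Unrestrained expansion: δ_free = αΔT L = 23.5×10⁻⁶ × 122 × 825 = 2.365 mm.
Since δ_free = 2.37 mm is less than the 3.4 mm gap, the rod never touches the wall. No axial force develops.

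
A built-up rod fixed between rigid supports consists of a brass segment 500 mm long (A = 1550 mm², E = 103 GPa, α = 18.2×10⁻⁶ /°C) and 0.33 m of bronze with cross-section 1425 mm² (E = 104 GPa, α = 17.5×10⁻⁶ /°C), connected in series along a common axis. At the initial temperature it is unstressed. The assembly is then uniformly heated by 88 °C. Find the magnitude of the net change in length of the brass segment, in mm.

|ΔL| ≈ 0.0357 mm

With the walls removed the bar would change length by δ_free = Σ αᵢΔT Lᵢ = 18.2×10⁻⁶×88×500 + 17.5×10⁻⁶×88×330 = 1.309 mm.
The rigid supports impose zero overall length change; the single axial force P common to all segments must satisfy P Σ Lᵢ/(AᵢEᵢ) = δ_free.
The series flexibility is Σ Lᵢ/(AᵢEᵢ) = 500/(1550×103×10³) + 330/(1425×104×10³) = 5.359×10⁻⁶ mm/N.
So P = 1.309 / 5.359×10⁻⁶ = 244.3 kN, compressive.
For the brass segment, free thermal change = 18.2×10⁻⁶×88×500 = 0.8008 mm and elastic change from P = 244300×500/(1550×103×10³) = 0.7651 mm; these oppose, so the net change is 0.0357 mm (segment lengthens).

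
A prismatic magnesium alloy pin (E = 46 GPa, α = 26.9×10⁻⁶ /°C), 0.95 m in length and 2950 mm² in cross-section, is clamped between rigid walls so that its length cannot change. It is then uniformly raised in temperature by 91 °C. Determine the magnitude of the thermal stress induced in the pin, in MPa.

σ ≈ 113 MPa (compressive)

Because both ends are immovable the net strain is zero, and the suppressed thermal strain is αΔT = 26.9×10⁻⁶ × 91 = 2447.9×10⁻⁶.
The stress required to suppress this strain is σ = Eε = 46×10³ × 2447.9×10⁻⁶ = 112.6 MPa, compressive since the pin is trying to expand.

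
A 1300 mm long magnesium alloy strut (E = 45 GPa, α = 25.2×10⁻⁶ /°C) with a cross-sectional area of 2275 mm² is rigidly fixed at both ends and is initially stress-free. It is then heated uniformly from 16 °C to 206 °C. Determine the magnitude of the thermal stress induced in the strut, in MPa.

σ ≈ 215 MPa (compressive)

The supports are rigid, so the total axial strain is zero. The restrained thermal strain is ε = αΔT = 25.2×10⁻⁶ × 190 = 4788×10⁻⁶.
σ = EαΔT = 45×10³ × 25.2×10⁻⁶ × 190 = 215.5 MPa (compressive; the strut is trying to expand).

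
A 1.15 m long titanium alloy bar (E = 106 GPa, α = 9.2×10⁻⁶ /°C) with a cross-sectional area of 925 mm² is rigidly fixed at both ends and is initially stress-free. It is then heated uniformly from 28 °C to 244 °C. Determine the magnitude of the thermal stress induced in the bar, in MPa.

With length fixed, the mechanical strain must cancel the thermal strain αΔT = 9.2×10⁻⁶ × 216 = 1987.2×10⁻⁶.
The stress required to suppress this strain is σ = Eε = 106×10³ × 1987.2×10⁻⁶ = 210.6 MPa, compressive since the bar is trying to expand.

σ ≈ 211 MPa (compressive)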